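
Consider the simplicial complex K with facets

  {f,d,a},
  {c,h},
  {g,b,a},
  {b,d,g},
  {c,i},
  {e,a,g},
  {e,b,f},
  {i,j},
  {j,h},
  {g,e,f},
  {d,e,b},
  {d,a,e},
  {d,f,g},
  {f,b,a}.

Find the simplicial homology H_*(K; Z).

Fix the vertex order a < b < c < d < e < f < g < h < i < j and write every simplex with vertices in increasing order. Then dim K = 2 and the simplices of K are:

  0-simplices (10): a, b, c, d, e, f, g, h, i, j
  1-simplices (19): ab, ad, ae, af, ag, bd, be, bf, bg, ch, ci, de, df, dg, ef, eg, fg, hj, ij
  2-simplices (10): abf, abg, ade, adf, aeg, bde, bdg, bef, dfg, efg

giving chain groups C_0 ≅ Z^10, C_1 ≅ Z^19, C_2 ≅ Z^10.

∂_1: C_1 → C_0 maps an edge to its endpoints' difference, ∂[p,q] = q − p. For instance
  ∂ag = g − a.
The 10×19 boundary matrix has rank 8 and Smith normal form diag(1,1,1,1,1,1,1,1).

Boundary ∂_2: C_2 → C_1 maps a triangle to the signed sum of its edges. For instance
  ∂adf = df − af + ad,
  ∂bef = ef − bf + be.
The resulting 19×10 matrix has rank 10, and its Smith normal form has invariant factors (1,1,1,1,1,1,1,1,1,2).

Computing H_k = (kernel of ∂_k) / (image of ∂_{k+1}):

  H_0: rank C_0 − rank ∂_1 = 10 − 8 = 2, and the invariant factors of ∂_1 are all 1, so H_0 ≅ Z^2.
  H_1: rank ker ∂_1 − rank ∂_2 = (19 − 8) − 10 = 1, and ∂_2 has invariant factor 2 > 1, so H_1 ≅ Z ⊕ Z/2.
  H_2: rank ker ∂_2 − rank ∂_3 = (10 − 10) − 0 = 0, and there is no ∂_3, so H_2 ≅ 0.

(K is a triangulation of the disjoint union of the circle S^1 and the real projective plane RP^2.)

H_0 = Z^2,  H_1 = Z ⊕ Z/2,  H_2 = 0.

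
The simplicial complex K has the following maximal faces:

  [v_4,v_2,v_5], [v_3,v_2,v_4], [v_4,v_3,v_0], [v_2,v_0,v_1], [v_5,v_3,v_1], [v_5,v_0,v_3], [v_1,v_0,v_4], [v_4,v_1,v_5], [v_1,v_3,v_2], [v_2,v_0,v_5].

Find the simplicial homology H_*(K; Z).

Fix the vertex order v_0 < v_1 < v_2 < v_3 < v_4 < v_5 and write every simplex with vertices in increasing order. Then dim K = 2 and the simplices of K are:

  0-simplices (6): [v_0], [v_1], [v_2], [v_3], [v_4], [v_5]
  1-simplices (15): (15 of them)
  2-simplices (10): [v_0,v_1,v_2], [v_0,v_1,v_4], [v_0,v_2,v_5], [v_0,v_3,v_4], [v_0,v_3,v_5], [v_1,v_2,v_3], [v_1,v_3,v_5], [v_1,v_4,v_5], [v_2,v_3,v_4], [v_2,v_4,v_5]

so the chain groups are C_0 ≅ Z^6, C_1 ≅ Z^15, C_2 ≅ Z^10.

Boundary ∂_1: C_1 → C_0 is given by ∂[p,q] = [q] − [p]. For instance
  ∂[v_2,v_4] = [v_4] − [v_2].
The 6×15 boundary matrix has rank 5 and Smith normal form diag(1,1,1,1,1).

The boundary map ∂_2: C_2 → C_1 acts by ∂[p,q,r] = [q,r] − [p,r] + [p,q]. For instance
  ∂[v_2,v_4,v_5] = [v_4,v_5] − [v_2,v_5] + [v_2,v_4],
  ∂[v_0,v_2,v_5] = [v_2,v_5] − [v_0,v_5] + [v_0,v_2].
This gives a 15×10 integer matrix of rank 10; reducing to Smith normal form yields diagonal entries (1,1,1,1,1,1,1,1,1,2).

Reading off H_k = ker ∂_k / im ∂_{k+1}:

  H_0: rank C_0 − rank ∂_1 = 6 − 5 = 1, and the invariant factors of ∂_1 are all 1, so H_0 = Z.
  H_1: rank ker ∂_1 − rank ∂_2 = (15 − 5) − 10 = 0, and ∂_2 has invariant factor 2 > 1, so H_1 = Z_2.
  H_2: rank ker ∂_2 − rank ∂_3 = (10 − 10) − 0 = 0, and there is no ∂_3, so H_2 = 0.

(K is a triangulation of the real projective plane RP^2.)

H_0 = Z,  H_1 = Z_2,  H_2 = 0.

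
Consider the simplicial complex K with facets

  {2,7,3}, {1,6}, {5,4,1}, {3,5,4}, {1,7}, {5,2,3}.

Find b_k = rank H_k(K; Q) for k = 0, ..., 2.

b_0 = 1, b_1 = 1, b_2 = 0.

Take the total order 1 < 2 < 3 < 4 < 5 < 6 < 7 on the vertex set. Then K (dimension 2) consists of the simplices:

  0-simplices (7): [1], [2], [3], [4], [5], [6], [7]
  1-simplices (11): [1,4], [1,5], [1,6], [1,7], [2,3], [2,5], [2,7], [3,4], [3,5], [3,7], [4,5]
  2-simplices (4): [1,4,5], [2,3,5], [2,3,7], [3,4,5]

so the chain groups are C_0 ≅ Z^7, C_1 ≅ Z^11, C_2 ≅ Z^4.

Boundary ∂_1: C_1 → C_0 maps an edge to its endpoints' difference, ∂[p,q] = q − p. For instance
  ∂[2,5] = [5] − [2].
The resulting 7×11 matrix has rank 6, and its Smith normal form has invariant factors (1,1,1,1,1,1).

∂_2: C_2 → C_1 maps a triangle to the signed sum of its edges. For instance
  ∂[1,4,5] = [4,5] − [1,5] + [1,4],
  ∂[3,4,5] = [4,5] − [3,5] + [3,4].
As a 11×4 matrix over Z this has rank 4, with invariant factors (1,1,1,1).

Reading off H_k = ker ∂_k / im ∂_{k+1}:

  H_0: rank C_0 − rank ∂_1 = 7 − 6 = 1, and the invariant factors of ∂_1 are all 1, so H_0 ≅ Z.
  H_1: rank ker ∂_1 − rank ∂_2 = (11 − 6) − 4 = 1, and the invariant factors of ∂_2 are all 1, so H_1 ≅ Z.
  H_2: rank ker ∂_2 − rank ∂_3 = (4 − 4) − 0 = 0, and there is no ∂_3, so H_2 ≅ 0.

As a check, the Euler characteristic is 7 − 11 + 4 = 0, which agrees with 1 − 1 + 0 = 0.

Hence the Betti numbers are b_0 = 1, b_1 = 1, b_2 = 0.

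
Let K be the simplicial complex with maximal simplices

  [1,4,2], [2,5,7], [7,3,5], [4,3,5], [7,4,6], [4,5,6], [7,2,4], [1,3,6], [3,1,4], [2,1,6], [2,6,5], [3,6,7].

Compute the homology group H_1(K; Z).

H_1 ≅ Z_2.

Fix the vertex order 1 < 2 < 3 < 4 < 5 < 6 < 7 and write every simplex with vertices in increasing order. Then dim K = 2 and the simplices of K are:

  0-simplices (7): [1], [2], [3], [4], [5], [6], [7]
  1-simplices (18): [1,2], [1,3], [1,4], [1,6], [2,4], [2,5], [2,6], [2,7], [3,4], [3,5], [3,6], [3,7], [4,5], [4,6], [4,7], [5,6], [5,7], [6,7]
  2-simplices (12): [1,2,4], [1,2,6], [1,3,4], [1,3,6], [2,4,7], [2,5,6], [2,5,7], [3,4,5], [3,5,7], [3,6,7], [4,5,6], [4,6,7]

giving chain groups C_0 ≅ Z^7, C_1 ≅ Z^18, C_2 ≅ Z^12.

Boundary ∂_1: C_1 → C_0 sends each edge [p,q] (with p < q) to q − p.
As a 7×18 matrix over Z this has rank 6, with invariant factors (1,1,1,1,1,1).

Boundary ∂_2: C_2 → C_1 acts by ∂[p,q,r] = [q,r] − [p,r] + [p,q]. For instance
  ∂[4,6,7] = [6,7] − [4,7] + [4,6],
  ∂[2,5,7] = [5,7] − [2,7] + [2,5].
The 18×12 boundary matrix has rank 12 and Smith normal form diag(1,1,1,1,1,1,1,1,1,1,1,2).

Reading off H_k = ker ∂_k / im ∂_{k+1}:

  H_1: rank ker ∂_1 − rank ∂_2 = (18 − 6) − 12 = 0, and ∂_2 has invariant factor 2 > 1, so H_1 ≅ Z_2.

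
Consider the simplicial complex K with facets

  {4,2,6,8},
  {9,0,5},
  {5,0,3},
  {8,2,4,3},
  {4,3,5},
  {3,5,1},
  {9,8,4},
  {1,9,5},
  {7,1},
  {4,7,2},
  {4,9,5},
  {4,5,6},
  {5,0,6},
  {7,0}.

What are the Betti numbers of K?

K has 10 vertices, 26 edges, 17 triangles, 2 3-simplices.
rank ∂_0 = 0, rank ∂_1 = 9 ⇒ b_0 = 10 − 0 − 9 = 1; all invariant factors of ∂_1 are 1 so no torsion. So H_0 ≅ Z.
rank ∂_1 = 9, rank ∂_2 = 15 ⇒ b_1 = 26 − 9 − 15 = 2; all invariant factors of ∂_2 are 1 so no torsion. So H_1 ≅ Z^2.
rank ∂_2 = 15, rank ∂_3 = 2 ⇒ b_2 = 17 − 15 − 2 = 0; all invariant factors of ∂_3 are 1 so no torsion. So H_2 ≅ 0.
rank ∂_3 = 2, rank ∂_4 = 0 ⇒ b_3 = 2 − 2 − 0 = 0. So H_3 ≅ 0.

b_0 = 1, b_1 = 2, b_2 = 0, b_3 = 0.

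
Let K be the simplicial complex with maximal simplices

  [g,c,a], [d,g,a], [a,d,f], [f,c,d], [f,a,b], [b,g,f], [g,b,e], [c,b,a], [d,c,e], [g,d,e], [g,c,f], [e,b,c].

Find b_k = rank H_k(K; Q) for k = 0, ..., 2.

b_0 = 1, b_1 = 0, b_2 = 0.

Fix the vertex order a < b < c < d < e < f < g and write every simplex with vertices in increasing order. Then dim K = 2 and the simplices of K are:

  0-simplices (7): a, b, c, d, e, f, g
  1-simplices (18): ab, ac, ad, af, ag, bc, be, bf, bg, cd, ce, cf, cg, de, df, dg, eg, fg
  2-simplices (12): abc, abf, acg, adf, adg, bce, beg, bfg, cde, cdf, cfg, deg

giving chain groups C_0 ≅ Z^7, C_1 ≅ Z^18, C_2 ≅ Z^12.

∂_1: C_1 → C_0 is given by ∂[p,q] = [q] − [p]. For instance
  ∂be = e − b.
The resulting 7×18 matrix has rank 6, and its Smith normal form has invariant factors (1,1,1,1,1,1).

Boundary ∂_2: C_2 → C_1 acts by ∂[p,q,r] = [q,r] − [p,r] + [p,q]. For instance
  ∂bce = ce − be + bc,
  ∂cdf = df − cf + cd.
The 18×12 boundary matrix has rank 12 and Smith normal form diag(1,1,1,1,1,1,1,1,1,1,1,2).

Reading off H_k = ker ∂_k / im ∂_{k+1}:

  H_0: rank C_0 − rank ∂_1 = 7 − 6 = 1, and the invariant factors of ∂_1 are all 1, so H_0 ≅ Z.
  H_1: rank ker ∂_1 − rank ∂_2 = (18 − 6) − 12 = 0, and ∂_2 has invariant factor 2 > 1, so H_1 ≅ Z/2.
  H_2: rank ker ∂_2 − rank ∂_3 = (12 − 12) − 0 = 0, and there is no ∂_3, so H_2 ≅ 0.

As a check, the Euler characteristic is 7 − 18 + 12 = 1, which agrees with 1 − 0 + 0 = 1.
(K is a triangulation of the real projective plane RP^2.)

Hence the Betti numbers are b_0 = 1, b_1 = 0, b_2 = 0.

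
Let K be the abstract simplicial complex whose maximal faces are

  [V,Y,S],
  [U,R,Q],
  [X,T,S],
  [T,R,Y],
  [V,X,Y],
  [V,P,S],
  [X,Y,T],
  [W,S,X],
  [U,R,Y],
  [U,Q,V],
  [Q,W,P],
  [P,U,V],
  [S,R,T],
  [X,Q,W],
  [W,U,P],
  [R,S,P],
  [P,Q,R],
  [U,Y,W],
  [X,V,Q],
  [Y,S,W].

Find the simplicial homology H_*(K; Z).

We work with the vertex ordering P < Q < R < S < T < U < V < W < X < Y. The simplices of K, each written with vertices in increasing order, are:

  0-simplices (10): P, Q, R, S, T, U, V, W, X, Y
  1-simplices (30): PQ, PR, PS, PU, PV, PW, QR, QU, QV, QW, QX, RS, RT, RU, RY, ST, SV, SW, SX, SY, TX, TY, UV, UW, UY, VX, VY, WX, WY, XY
  2-simplices (20): PQR, PQW, PRS, PSV, PUV, PUW, QRU, QUV, QVX, QWX, RST, RTY, RUY, STX, SVY, SWX, SWY, TXY, UWY, VXY

Hence C_0 ≅ Z^10, C_1 ≅ Z^30, C_2 ≅ Z^20.

Boundary ∂_1: C_1 → C_0 is given by ∂[p,q] = [q] − [p]. For instance
  ∂PQ = Q − P.
The resulting 10×30 matrix has rank 9, and its Smith normal form has invariant factors (1,1,1,1,1,1,1,1,1).

Boundary ∂_2: C_2 → C_1 sends each 2-simplex [p,q,r] to [q,r] − [p,r] + [p,q]. For instance
  ∂QWX = WX − QX + QW,
  ∂PQR = QR − PR + PQ.
The resulting 30×20 matrix has rank 20, and its Smith normal form has invariant factors (1,1,1,1,1,1,1,1,1,1,1,1,1,1,1,1,1,1,1,2).

Computing H_k = (kernel of ∂_k) / (image of ∂_{k+1}):

  H_0: rank C_0 − rank ∂_1 = 10 − 9 = 1, and the invariant factors of ∂_1 are all 1, so H_0 = Z.
  H_1: rank ker ∂_1 − rank ∂_2 = (30 − 9) − 20 = 1, and ∂_2 has invariant factor 2 > 1, so H_1 = Z ⊕ Z/2.
  H_2: rank ker ∂_2 − rank ∂_3 = (20 − 20) − 0 = 0, and there is no ∂_3, so H_2 = 0.

As a check, the Euler characteristic is 10 − 30 + 20 = 0, which agrees with 1 − 1 + 0 = 0.

H_0 ≅ Z,  H_1 ≅ Z ⊕ Z/2,  H_2 = 0.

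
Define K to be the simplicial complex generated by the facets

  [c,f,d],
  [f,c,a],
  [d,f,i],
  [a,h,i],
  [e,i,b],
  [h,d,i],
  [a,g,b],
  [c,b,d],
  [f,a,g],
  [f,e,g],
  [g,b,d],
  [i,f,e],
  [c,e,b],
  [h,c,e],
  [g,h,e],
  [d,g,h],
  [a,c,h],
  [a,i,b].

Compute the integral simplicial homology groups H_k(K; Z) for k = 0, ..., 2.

We work with the vertex ordering a < b < c < d < e < f < g < h < i. The simplices of K, each written with vertices in increasing order, are:

  0-simplices (9): a, b, c, d, e, f, g, h, i
  1-simplices (27): ab, ac, af, ag, ah, ai, bc, bd, be, bg, bi, cd, ce, cf, ch, df, dg, dh, di, ef, eg, eh, ei, fg, fi, gh, hi
  2-simplices (18): abg, abi, acf, ach, afg, ahi, bcd, bce, bdg, bei, cdf, ceh, dfi, dgh, dhi, efg, efi, egh

Hence C_0 ≅ Z^9, C_1 ≅ Z^27, C_2 ≅ Z^18.

The boundary map ∂_1: C_1 → C_0 maps an edge to its endpoints' difference, ∂[p,q] = q − p.
The 9×27 boundary matrix has rank 8 and Smith normal form diag(1,1,1,1,1,1,1,1).

Boundary ∂_2: C_2 → C_1 maps a triangle to the signed sum of its edges. For instance
  ∂afg = fg − ag + af,
  ∂ahi = hi − ai + ah.
The resulting 27×18 matrix has rank 17, and its Smith normal form has invariant factors (1,1,1,1,1,1,1,1,1,1,1,1,1,1,1,1,1).

Computing H_k = (kernel of ∂_k) / (image of ∂_{k+1}):

  H_0: rank C_0 − rank ∂_1 = 9 − 8 = 1, and the invariant factors of ∂_1 are all 1, so H_0 = Z.
  H_1: rank ker ∂_1 − rank ∂_2 = (27 − 8) − 17 = 2, and the invariant factors of ∂_2 are all 1, so H_1 = Z^2.
  H_2: rank ker ∂_2 − rank ∂_3 = (18 − 17) − 0 = 1, and there is no ∂_3, so H_2 = Z.

As a check, the Euler characteristic is 9 − 27 + 18 = 0, which agrees with 1 − 2 + 1 = 0.
(K is a triangulation of the torus T^2.)

H_0 ≅ Z,  H_1 ≅ Z^2,  H_2 ≅ Z.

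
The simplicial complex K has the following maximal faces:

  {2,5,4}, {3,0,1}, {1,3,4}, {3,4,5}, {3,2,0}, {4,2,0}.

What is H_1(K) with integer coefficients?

H_1 = Z.

Order the vertices as 0 < 1 < 2 < 3 < 4 < 5. Listing each simplex with vertices in this order, K has dimension 2 with simplices:

  0-simplices (6): [0], [1], [2], [3], [4], [5]
  1-simplices (12): [0,1], [0,2], [0,3], [0,4], [1,3], [1,4], [2,3], [2,4], [2,5], [3,4], [3,5], [4,5]
  2-simplices (6): [0,1,3], [0,2,3], [0,2,4], [1,3,4], [2,4,5], [3,4,5]

Hence C_0 ≅ Z^6, C_1 ≅ Z^12, C_2 ≅ Z^6.

Boundary ∂_1: C_1 → C_0 maps an edge to its endpoints' difference, ∂[p,q] = q − p. For instance
  ∂[0,2] = [2] − [0].
As a 6×12 matrix over Z this has rank 5, with invariant factors (1,1,1,1,1).

Boundary ∂_2: C_2 → C_1 maps a triangle to the signed sum of its edges. For instance
  ∂[1,3,4] = [3,4] − [1,4] + [1,3],
  ∂[2,4,5] = [4,5] − [2,5] + [2,4].
As a 12×6 matrix over Z this has rank 6, with invariant factors (1,1,1,1,1,1).

Now H_k = ker ∂_k / im ∂_{k+1}, so:

  H_1: rank ker ∂_1 − rank ∂_2 = (12 − 5) − 6 = 1, and the invariant factors of ∂_2 are all 1, so H_1 ≅ Z.

(K is a triangulation of the cylinder S^1 x I.)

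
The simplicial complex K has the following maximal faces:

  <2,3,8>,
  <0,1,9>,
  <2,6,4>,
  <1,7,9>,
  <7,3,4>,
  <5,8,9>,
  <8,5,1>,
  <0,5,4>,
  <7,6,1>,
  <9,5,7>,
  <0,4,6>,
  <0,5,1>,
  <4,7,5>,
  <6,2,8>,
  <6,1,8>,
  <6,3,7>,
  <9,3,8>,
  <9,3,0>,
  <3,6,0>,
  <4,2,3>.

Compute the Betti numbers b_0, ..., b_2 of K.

b_0 = 1, b_1 = 1, b_2 = 0.

Order the vertices as 0 < 1 < 2 < 3 < 4 < 5 < 6 < 7 < 8 < 9. Listing each simplex with vertices in this order, K has dimension 2 with simplices:

  0-simplices (10): [0], [1], [2], [3], [4], [5], [6], [7], [8], [9]
  1-simplices (30): (30 of them)
  2-simplices (20): (20 of them)

Hence C_0 ≅ Z^10, C_1 ≅ Z^30, C_2 ≅ Z^20.

Boundary ∂_1: C_1 → C_0 sends each edge [p,q] (with p < q) to q − p.
The 10×30 boundary matrix has rank 9 and Smith normal form diag(1,1,1,1,1,1,1,1,1).

The boundary map ∂_2: C_2 → C_1 maps a triangle to the signed sum of its edges. For instance
  ∂[0,1,9] = [1,9] − [0,9] + [0,1],
  ∂[0,3,6] = [3,6] − [0,6] + [0,3].
As a 30×20 matrix over Z this has rank 20, with invariant factors (1,1,1,1,1,1,1,1,1,1,1,1,1,1,1,1,1,1,1,2).

Now H_k = ker ∂_k / im ∂_{k+1}, so:

  H_0: rank C_0 − rank ∂_1 = 10 − 9 = 1, and the invariant factors of ∂_1 are all 1, so H_0 = Z.
  H_1: rank ker ∂_1 − rank ∂_2 = (30 − 9) − 20 = 1, and ∂_2 has invariant factor 2 > 1, so H_1 = Z ⊕ Z/2Z.
  H_2: rank ker ∂_2 − rank ∂_3 = (20 − 20) − 0 = 0, and there is no ∂_3, so H_2 = 0.

(K is a triangulation of the Klein bottle.)

Hence the Betti numbers are b_0 = 1, b_1 = 1, b_2 = 0.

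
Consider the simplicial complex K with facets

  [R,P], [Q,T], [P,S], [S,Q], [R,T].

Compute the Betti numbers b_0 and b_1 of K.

Take the total order P < Q < R < S < T on the vertex set. Then K (dimension 1) consists of the simplices:

  0-simplices (5): P, Q, R, S, T
  1-simplices (5): PR, PS, QS, QT, RT

so the chain groups are C_0 ≅ Z^5, C_1 ≅ Z^5.

The boundary map ∂_1: C_1 → C_0 maps an edge to its endpoints' difference, ∂[p,q] = q − p.
The resulting 5×5 matrix has rank 4, and its Smith normal form has invariant factors (1,1,1,1).

Computing H_k = (kernel of ∂_k) / (image of ∂_{k+1}):

  H_0: rank C_0 − rank ∂_1 = 5 − 4 = 1, and the invariant factors of ∂_1 are all 1, so H_0 = Z.
  H_1: rank ker ∂_1 − rank ∂_2 = (5 − 4) − 0 = 1, and there is no ∂_2, so H_1 = Z.

(K is a triangulation of the circle S^1.)

Hence the Betti numbers are b_0 = 1, b_1 = 1.

b_0 = 1, b_1 = 1.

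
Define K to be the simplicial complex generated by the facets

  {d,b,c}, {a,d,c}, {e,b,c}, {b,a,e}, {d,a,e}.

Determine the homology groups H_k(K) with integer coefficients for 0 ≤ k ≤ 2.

Take the total order a < b < c < d < e on the vertex set. Then K (dimension 2) consists of the simplices:

  0-simplices (5): a, b, c, d, e
  1-simplices (10): ab, ac, ad, ae, bc, bd, be, cd, ce, de
  2-simplices (5): abe, acd, ade, bcd, bce

giving chain groups C_0 ≅ Z^5, C_1 ≅ Z^10, C_2 ≅ Z^5.

∂_1: C_1 → C_0 is given by ∂[p,q] = [q] − [p].
The resulting 5×10 matrix has rank 4, and its Smith normal form has invariant factors (1,1,1,1).

Boundary ∂_2: C_2 → C_1 acts by ∂[p,q,r] = [q,r] − [p,r] + [p,q]. For instance
  ∂bce = ce − be + bc,
  ∂abe = be − ae + ab.
The resulting 10×5 matrix has rank 5, and its Smith normal form has invariant factors (1,1,1,1,1).

From H_k ≅ ker(∂_k) / im(∂_{k+1}) we obtain:

  H_0: rank C_0 − rank ∂_1 = 5 − 4 = 1, and the invariant factors of ∂_1 are all 1, so H_0 ≅ Z.
  H_1: rank ker ∂_1 − rank ∂_2 = (10 − 4) − 5 = 1, and the invariant factors of ∂_2 are all 1, so H_1 ≅ Z.
  H_2: rank ker ∂_2 − rank ∂_3 = (5 − 5) − 0 = 0, and there is no ∂_3, so H_2 ≅ 0.

As a check, the Euler characteristic is 5 − 10 + 5 = 0, which agrees with 1 − 1 + 0 = 0.

H_0 = Z,  H_1 = Z,  H_2 = 0.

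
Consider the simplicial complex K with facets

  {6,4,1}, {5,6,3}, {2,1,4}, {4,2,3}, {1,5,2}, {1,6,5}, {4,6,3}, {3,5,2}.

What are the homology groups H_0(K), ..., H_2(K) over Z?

Take the total order 1 < 2 < 3 < 4 < 5 < 6 on the vertex set. Then K (dimension 2) consists of the simplices:

  0-simplices (6): [1], [2], [3], [4], [5], [6]
  1-simplices (12): [1,2], [1,4], [1,5], [1,6], [2,3], [2,4], [2,5], [3,4], [3,5], [3,6], [4,6], [5,6]
  2-simplices (8): [1,2,4], [1,2,5], [1,4,6], [1,5,6], [2,3,4], [2,3,5], [3,4,6], [3,5,6]

giving chain groups C_0 ≅ Z^6, C_1 ≅ Z^12, C_2 ≅ Z^8.

∂_1: C_1 → C_0 is given by ∂[p,q] = [q] − [p]. For instance
  ∂[2,3] = [3] − [2].
As a 6×12 matrix over Z this has rank 5, with invariant factors (1,1,1,1,1).

The boundary map ∂_2: C_2 → C_1 acts by ∂[p,q,r] = [q,r] − [p,r] + [p,q]. For instance
  ∂[1,2,5] = [2,5] − [1,5] + [1,2],
  ∂[1,2,4] = [2,4] − [1,4] + [1,2].
The 12×8 boundary matrix has rank 7 and Smith normal form diag(1,1,1,1,1,1,1).

Computing H_k = (kernel of ∂_k) / (image of ∂_{k+1}):

  H_0: rank C_0 − rank ∂_1 = 6 − 5 = 1, and the invariant factors of ∂_1 are all 1, so H_0 ≅ Z.
  H_1: rank ker ∂_1 − rank ∂_2 = (12 − 5) − 7 = 0, and the invariant factors of ∂_2 are all 1, so H_1 ≅ 0.
  H_2: rank ker ∂_2 − rank ∂_3 = (8 − 7) − 0 = 1, and there is no ∂_3, so H_2 ≅ Z.

H_0 ≅ Z,  H_1 = 0,  H_2 ≅ Z.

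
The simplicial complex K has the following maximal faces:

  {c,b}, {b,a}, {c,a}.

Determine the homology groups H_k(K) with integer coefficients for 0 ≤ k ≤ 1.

Order the vertices as a < b < c. Listing each simplex with vertices in this order, K has dimension 1 with simplices:

  0-simplices (3): a, b, c
  1-simplices (3): ab, ac, bc

giving chain groups C_0 ≅ Z^3, C_1 ≅ Z^3.

The boundary map ∂_1: C_1 → C_0 is given by ∂[p,q] = [q] − [p].
The 3×3 boundary matrix has rank 2 and Smith normal form diag(1,1).

Now H_k = ker ∂_k / im ∂_{k+1}, so:

  H_0: rank C_0 − rank ∂_1 = 3 − 2 = 1, and the invariant factors of ∂_1 are all 1, so H_0 ≅ Z.
  H_1: rank ker ∂_1 − rank ∂_2 = (3 − 2) − 0 = 1, and there is no ∂_2, so H_1 ≅ Z.

H_0 ≅ Z,  H_1 ≅ Z.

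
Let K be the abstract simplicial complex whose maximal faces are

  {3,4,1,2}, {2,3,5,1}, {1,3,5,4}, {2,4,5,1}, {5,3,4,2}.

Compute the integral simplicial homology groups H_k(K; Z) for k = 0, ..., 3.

H_0 ≅ Z,  H_1 = 0,  H_2 = 0,  H_3 ≅ Z.

Take the total order 1 < 2 < 3 < 4 < 5 on the vertex set. Then K (dimension 3) consists of the simplices:

  0-simplices (5): [1], [2], [3], [4], [5]
  1-simplices (10): [1,2], [1,3], [1,4], [1,5], [2,3], [2,4], [2,5], [3,4], [3,5], [4,5]
  2-simplices (10): [1,2,3], [1,2,4], [1,2,5], [1,3,4], [1,3,5], [1,4,5], [2,3,4], [2,3,5], [2,4,5], [3,4,5]
  3-simplices (5): [1,2,3,4], [1,2,3,5], [1,2,4,5], [1,3,4,5], [2,3,4,5]

Hence C_0 ≅ Z^5, C_1 ≅ Z^10, C_2 ≅ Z^10, C_3 ≅ Z^5.

The boundary map ∂_1: C_1 → C_0 maps an edge to its endpoints' difference, ∂[p,q] = q − p.
As a 5×10 matrix over Z this has rank 4, with invariant factors (1,1,1,1).

The boundary map ∂_2: C_2 → C_1 sends each 2-simplex [p,q,r] to [q,r] − [p,r] + [p,q]. For instance
  ∂[1,2,5] = [2,5] − [1,5] + [1,2],
  ∂[2,3,5] = [3,5] − [2,5] + [2,3].
The 10×10 boundary matrix has rank 6 and Smith normal form diag(1,1,1,1,1,1).

Boundary ∂_3: C_3 → C_2 sends each 3-simplex σ to the alternating sum Σ_i (−1)^i (σ with its i-th vertex removed). For instance
  ∂[1,2,3,5] = [2,3,5] − [1,3,5] + [1,2,5] − [1,2,3],
  ∂[1,2,4,5] = [2,4,5] − [1,4,5] + [1,2,5] − [1,2,4].
As a 10×5 matrix over Z this has rank 4, with invariant factors (1,1,1,1).

Reading off H_k = ker ∂_k / im ∂_{k+1}:

  H_0: rank C_0 − rank ∂_1 = 5 − 4 = 1, and the invariant factors of ∂_1 are all 1, so H_0 = Z.
  H_1: rank ker ∂_1 − rank ∂_2 = (10 − 4) − 6 = 0, and the invariant factors of ∂_2 are all 1, so H_1 = 0.
  H_2: rank ker ∂_2 − rank ∂_3 = (10 − 6) − 4 = 0, and the invariant factors of ∂_3 are all 1, so H_2 = 0.
  H_3: rank ker ∂_3 − rank ∂_4 = (5 − 4) − 0 = 1, and there is no ∂_4, so H_3 = Z.

(K is a triangulation of the 3-sphere S^3.)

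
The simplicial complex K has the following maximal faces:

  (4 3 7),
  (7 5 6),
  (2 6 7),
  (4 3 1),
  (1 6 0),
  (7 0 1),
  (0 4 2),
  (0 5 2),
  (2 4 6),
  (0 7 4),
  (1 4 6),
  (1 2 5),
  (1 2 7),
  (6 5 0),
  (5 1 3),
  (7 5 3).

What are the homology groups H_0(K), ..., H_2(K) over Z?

H_0 = Z,  H_1 = Z^2,  H_2 = Z.

We work with the vertex ordering 0 < 1 < 2 < 3 < 4 < 5 < 6 < 7. The simplices of K, each written with vertices in increasing order, are:

  0-simplices (8): [0], [1], [2], [3], [4], [5], [6], [7]
  1-simplices (24): (24 of them)
  2-simplices (16): [0,1,6], [0,1,7], [0,2,4], [0,2,5], [0,4,7], [0,5,6], [1,2,5], [1,2,7], [1,3,4], [1,3,5], [1,4,6], [2,4,6], [2,6,7], [3,4,7], [3,5,7], [5,6,7]

so the chain groups are C_0 ≅ Z^8, C_1 ≅ Z^24, C_2 ≅ Z^16.

∂_1: C_1 → C_0 is given by ∂[p,q] = [q] − [p].
As a 8×24 matrix over Z this has rank 7, with invariant factors (1,1,1,1,1,1,1).

The boundary map ∂_2: C_2 → C_1 sends each 2-simplex [p,q,r] to [q,r] − [p,r] + [p,q]. For instance
  ∂[0,5,6] = [5,6] − [0,6] + [0,5],
  ∂[0,1,7] = [1,7] − [0,7] + [0,1].
The 24×16 boundary matrix has rank 15 and Smith normal form diag(1,1,1,1,1,1,1,1,1,1,1,1,1,1,1).

Now H_k = ker ∂_k / im ∂_{k+1}, so:

  H_0: rank C_0 − rank ∂_1 = 8 − 7 = 1, and the invariant factors of ∂_1 are all 1, so H_0 = Z.
  H_1: rank ker ∂_1 − rank ∂_2 = (24 − 7) − 15 = 2, and the invariant factors of ∂_2 are all 1, so H_1 = Z^2.
  H_2: rank ker ∂_2 − rank ∂_3 = (16 − 15) − 0 = 1, and there is no ∂_3, so H_2 = Z.

(K is a triangulation of the torus T^2.)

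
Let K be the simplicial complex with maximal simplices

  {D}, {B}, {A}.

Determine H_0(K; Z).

Order the vertices as A < B < D. Listing each simplex with vertices in this order, K has dimension 0 with simplices:

  0-simplices (3): A, B, D

giving chain groups C_0 ≅ Z^3.

From H_k ≅ ker(∂_k) / im(∂_{k+1}) we obtain:

  H_0: rank C_0 − rank ∂_1 = 3 − 0 = 3, and there is no ∂_1, so H_0 ≅ Z^3.

H_0 ≅ Z^3.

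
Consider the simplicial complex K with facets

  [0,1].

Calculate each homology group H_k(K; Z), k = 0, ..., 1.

H_0 = Z,  H_1 = 0.

Take the total order 0 < 1 on the vertex set. Then K (dimension 1) consists of the simplices:

  0-simplices (2): [0], [1]
  1-simplices (1): [0,1]

giving chain groups C_0 ≅ Z^2, C_1 ≅ Z^1.

∂_1: C_1 → C_0 sends each edge [p,q] (with p < q) to q − p.
As a 2×1 matrix over Z this has rank 1, with invariant factors (1).

From H_k ≅ ker(∂_k) / im(∂_{k+1}) we obtain:

  H_0: rank C_0 − rank ∂_1 = 2 − 1 = 1, and the invariant factors of ∂_1 are all 1, so H_0 = Z.
  H_1: rank ker ∂_1 − rank ∂_2 = (1 − 1) − 0 = 0, and there is no ∂_2, so H_1 = 0.

(K is a triangulation of the 1-simplex.)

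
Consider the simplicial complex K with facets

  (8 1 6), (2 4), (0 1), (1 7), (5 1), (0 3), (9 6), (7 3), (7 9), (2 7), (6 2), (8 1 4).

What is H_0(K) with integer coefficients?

H_0 ≅ Z.

K has 10 vertices, 15 edges, 2 triangles.
rank ∂_0 = 0, rank ∂_1 = 9 ⇒ b_0 = 10 − 0 − 9 = 1; all invariant factors of ∂_1 are 1 so no torsion. So H_0 = Z.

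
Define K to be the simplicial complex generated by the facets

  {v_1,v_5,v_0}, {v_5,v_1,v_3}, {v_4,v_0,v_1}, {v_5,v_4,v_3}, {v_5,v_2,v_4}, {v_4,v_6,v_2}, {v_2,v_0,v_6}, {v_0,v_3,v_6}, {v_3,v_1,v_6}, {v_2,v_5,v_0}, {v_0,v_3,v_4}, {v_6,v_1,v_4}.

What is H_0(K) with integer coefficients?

H_0 = Z.

Order the vertices as v_0 < v_1 < v_2 < v_3 < v_4 < v_5 < v_6. Listing each simplex with vertices in this order, K has dimension 2 with simplices:

  0-simplices (7): [v_0], [v_1], [v_2], [v_3], [v_4], [v_5], [v_6]
  1-simplices (18): (18 of them)
  2-simplices (12): (12 of them)

giving chain groups C_0 ≅ Z^7, C_1 ≅ Z^18, C_2 ≅ Z^12.

∂_1: C_1 → C_0 sends each edge [p,q] (with p < q) to q − p. For instance
  ∂[v_0,v_3] = [v_3] − [v_0].
This gives a 7×18 integer matrix of rank 6; reducing to Smith normal form yields diagonal entries (1,1,1,1,1,1).

Boundary ∂_2: C_2 → C_1 sends each 2-simplex [p,q,r] to [q,r] − [p,r] + [p,q]. For instance
  ∂[v_1,v_3,v_6] = [v_3,v_6] − [v_1,v_6] + [v_1,v_3],
  ∂[v_3,v_4,v_5] = [v_4,v_5] − [v_3,v_5] + [v_3,v_4].
The 18×12 boundary matrix has rank 12 and Smith normal form diag(1,1,1,1,1,1,1,1,1,1,1,2).

From H_k ≅ ker(∂_k) / im(∂_{k+1}) we obtain:

  H_0: rank C_0 − rank ∂_1 = 7 − 6 = 1, and the invariant factors of ∂_1 are all 1, so H_0 ≅ Z.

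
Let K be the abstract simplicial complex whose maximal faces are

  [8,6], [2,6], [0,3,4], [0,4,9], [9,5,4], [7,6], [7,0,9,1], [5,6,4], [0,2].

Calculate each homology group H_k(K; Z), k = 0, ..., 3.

Order the vertices as 0 < 1 < 2 < 3 < 4 < 5 < 6 < 7 < 8 < 9. Listing each simplex with vertices in this order, K has dimension 3 with simplices:

  0-simplices (10): [0], [1], [2], [3], [4], [5], [6], [7], [8], [9]
  1-simplices (18): [0,1], [0,2], [0,3], [0,4], [0,7], [0,9], [1,7], [1,9], [2,6], [3,4], [4,5], [4,6], [4,9], [5,6], [5,9], [6,7], [6,8], [7,9]
  2-simplices (8): [0,1,7], [0,1,9], [0,3,4], [0,4,9], [0,7,9], [1,7,9], [4,5,6], [4,5,9]
  3-simplices (1): [0,1,7,9]

Hence C_0 ≅ Z^10, C_1 ≅ Z^18, C_2 ≅ Z^8, C_3 ≅ Z^1.

Boundary ∂_1: C_1 → C_0 is given by ∂[p,q] = [q] − [p]. For instance
  ∂[5,6] = [6] − [5].
The resulting 10×18 matrix has rank 9, and its Smith normal form has invariant factors (1,1,1,1,1,1,1,1,1).

∂_2: C_2 → C_1 sends each 2-simplex [p,q,r] to [q,r] − [p,r] + [p,q]. For instance
  ∂[0,4,9] = [4,9] − [0,9] + [0,4],
  ∂[4,5,9] = [5,9] − [4,9] + [4,5].
As a 18×8 matrix over Z this has rank 7, with invariant factors (1,1,1,1,1,1,1).

The boundary map ∂_3: C_3 → C_2 sends each 3-simplex σ to the alternating sum Σ_i (−1)^i (σ with its i-th vertex removed). For instance
  ∂[0,1,7,9] = [1,7,9] − [0,7,9] + [0,1,9] − [0,1,7].
As a 8×1 matrix over Z this has rank 1, with invariant factors (1).

From H_k ≅ ker(∂_k) / im(∂_{k+1}) we obtain:

  H_0: rank C_0 − rank ∂_1 = 10 − 9 = 1, and the invariant factors of ∂_1 are all 1, so H_0 = Z.
  H_1: rank ker ∂_1 − rank ∂_2 = (18 − 9) − 7 = 2, and the invariant factors of ∂_2 are all 1, so H_1 = Z^2.
  H_2: rank ker ∂_2 − rank ∂_3 = (8 − 7) − 1 = 0, and the invariant factors of ∂_3 are all 1, so H_2 = 0.
  H_3: rank ker ∂_3 − rank ∂_4 = (1 − 1) − 0 = 0, and there is no ∂_4, so H_3 = 0.

H_0 ≅ Z,  H_1 ≅ Z^2,  H_2 = 0,  H_3 = 0.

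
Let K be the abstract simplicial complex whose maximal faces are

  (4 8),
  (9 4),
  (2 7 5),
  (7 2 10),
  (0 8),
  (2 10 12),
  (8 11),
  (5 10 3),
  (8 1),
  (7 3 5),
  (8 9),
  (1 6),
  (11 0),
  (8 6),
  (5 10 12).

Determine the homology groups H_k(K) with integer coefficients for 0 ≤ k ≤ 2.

Take the total order 0 < 1 < 2 < 3 < 4 < 5 < 6 < 7 < 8 < 9 < 10 < 11 < 12 on the vertex set. Then K (dimension 2) consists of the simplices:

  0-simplices (13): [0], [1], [2], [3], [4], [5], [6], [7], [8], [9], [10], [11], [12]
  1-simplices (21): [0,8], [0,11], [1,6], [1,8], [2,5], [2,7], [2,10], [2,12], [3,5], [3,7], [3,10], [4,8], [4,9], [5,7], [5,10], [5,12], [6,8], [7,10], [8,9], [8,11], [10,12]
  2-simplices (6): [2,5,7], [2,7,10], [2,10,12], [3,5,7], [3,5,10], [5,10,12]

Hence C_0 ≅ Z^13, C_1 ≅ Z^21, C_2 ≅ Z^6.

The boundary map ∂_1: C_1 → C_0 maps an edge to its endpoints' difference, ∂[p,q] = q − p.
This gives a 13×21 integer matrix of rank 11; reducing to Smith normal form yields diagonal entries (1,1,1,1,1,1,1,1,1,1,1).

∂_2: C_2 → C_1 acts by ∂[p,q,r] = [q,r] − [p,r] + [p,q]. For instance
  ∂[5,10,12] = [10,12] − [5,12] + [5,10],
  ∂[3,5,10] = [5,10] − [3,10] + [3,5].
This gives a 21×6 integer matrix of rank 6; reducing to Smith normal form yields diagonal entries (1,1,1,1,1,1).

Reading off H_k = ker ∂_k / im ∂_{k+1}:

  H_0: rank C_0 − rank ∂_1 = 13 − 11 = 2, and the invariant factors of ∂_1 are all 1, so H_0 = Z^2.
  H_1: rank ker ∂_1 − rank ∂_2 = (21 − 11) − 6 = 4, and the invariant factors of ∂_2 are all 1, so H_1 = Z^4.
  H_2: rank ker ∂_2 − rank ∂_3 = (6 − 6) − 0 = 0, and there is no ∂_3, so H_2 = 0.

(K is a triangulation of the disjoint union of a wedge of 3 circles and the cylinder S^1 x I.)

H_0 = Z^2,  H_1 = Z^4,  H_2 = 0.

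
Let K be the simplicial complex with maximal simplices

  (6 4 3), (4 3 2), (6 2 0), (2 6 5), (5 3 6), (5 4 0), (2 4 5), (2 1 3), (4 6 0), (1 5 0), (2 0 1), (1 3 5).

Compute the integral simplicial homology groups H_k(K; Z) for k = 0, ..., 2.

H_0 ≅ Z,  H_1 ≅ Z_2,  H_2 = 0.

Order the vertices as 0 < 1 < 2 < 3 < 4 < 5 < 6. Listing each simplex with vertices in this order, K has dimension 2 with simplices:

  0-simplices (7): [0], [1], [2], [3], [4], [5], [6]
  1-simplices (18): [0,1], [0,2], [0,4], [0,5], [0,6], [1,2], [1,3], [1,5], [2,3], [2,4], [2,5], [2,6], [3,4], [3,5], [3,6], [4,5], [4,6], [5,6]
  2-simplices (12): [0,1,2], [0,1,5], [0,2,6], [0,4,5], [0,4,6], [1,2,3], [1,3,5], [2,3,4], [2,4,5], [2,5,6], [3,4,6], [3,5,6]

Hence C_0 ≅ Z^7, C_1 ≅ Z^18, C_2 ≅ Z^12.

∂_1: C_1 → C_0 is given by ∂[p,q] = [q] − [p]. For instance
  ∂[2,4] = [4] − [2].
As a 7×18 matrix over Z this has rank 6, with invariant factors (1,1,1,1,1,1).

The boundary map ∂_2: C_2 → C_1 acts by ∂[p,q,r] = [q,r] − [p,r] + [p,q]. For instance
  ∂[2,3,4] = [3,4] − [2,4] + [2,3],
  ∂[0,1,2] = [1,2] − [0,2] + [0,1].
This gives a 18×12 integer matrix of rank 12; reducing to Smith normal form yields diagonal entries (1,1,1,1,1,1,1,1,1,1,1,2).

Computing H_k = (kernel of ∂_k) / (image of ∂_{k+1}):

  H_0: rank C_0 − rank ∂_1 = 7 − 6 = 1, and the invariant factors of ∂_1 are all 1, so H_0 = Z.
  H_1: rank ker ∂_1 − rank ∂_2 = (18 − 6) − 12 = 0, and ∂_2 has invariant factor 2 > 1, so H_1 = Z_2.
  H_2: rank ker ∂_2 − rank ∂_3 = (12 − 12) − 0 = 0, and there is no ∂_3, so H_2 = 0.

As a check, the Euler characteristic is 7 − 18 + 12 = 1, which agrees with 1 − 0 + 0 = 1.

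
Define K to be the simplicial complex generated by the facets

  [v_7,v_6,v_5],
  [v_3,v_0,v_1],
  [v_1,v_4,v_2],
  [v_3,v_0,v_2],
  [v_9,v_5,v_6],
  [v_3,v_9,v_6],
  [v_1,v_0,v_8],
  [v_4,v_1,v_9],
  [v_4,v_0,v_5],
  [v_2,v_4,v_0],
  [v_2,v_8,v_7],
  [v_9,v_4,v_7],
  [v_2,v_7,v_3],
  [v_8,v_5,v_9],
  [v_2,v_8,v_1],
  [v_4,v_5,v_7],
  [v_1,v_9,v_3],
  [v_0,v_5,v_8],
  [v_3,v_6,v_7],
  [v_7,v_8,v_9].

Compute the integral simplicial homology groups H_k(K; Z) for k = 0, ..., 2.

H_0 = Z,  H_1 = Z ⊕ Z/2Z,  H_2 = 0.

We work with the vertex ordering v_0 < v_1 < v_2 < v_3 < v_4 < v_5 < v_6 < v_7 < v_8 < v_9. The simplices of K, each written with vertices in increasing order, are:

  0-simplices (10): [v_0], [v_1], [v_2], [v_3], [v_4], [v_5], [v_6], [v_7], [v_8], [v_9]
  1-simplices (30): (30 of them)
  2-simplices (20): (20 of them)

so the chain groups are C_0 ≅ Z^10, C_1 ≅ Z^30, C_2 ≅ Z^20.

∂_1: C_1 → C_0 maps an edge to its endpoints' difference, ∂[p,q] = q − p.
The 10×30 boundary matrix has rank 9 and Smith normal form diag(1,1,1,1,1,1,1,1,1).

Boundary ∂_2: C_2 → C_1 acts by ∂[p,q,r] = [q,r] − [p,r] + [p,q]. For instance
  ∂[v_0,v_4,v_5] = [v_4,v_5] − [v_0,v_5] + [v_0,v_4],
  ∂[v_0,v_1,v_3] = [v_1,v_3] − [v_0,v_3] + [v_0,v_1].
This gives a 30×20 integer matrix of rank 20; reducing to Smith normal form yields diagonal entries (1,1,1,1,1,1,1,1,1,1,1,1,1,1,1,1,1,1,1,2).

Now H_k = ker ∂_k / im ∂_{k+1}, so:

  H_0: rank C_0 − rank ∂_1 = 10 − 9 = 1, and the invariant factors of ∂_1 are all 1, so H_0 ≅ Z.
  H_1: rank ker ∂_1 − rank ∂_2 = (30 − 9) − 20 = 1, and ∂_2 has invariant factor 2 > 1, so H_1 ≅ Z ⊕ Z/2Z.
  H_2: rank ker ∂_2 − rank ∂_3 = (20 − 20) − 0 = 0, and there is no ∂_3, so H_2 ≅ 0.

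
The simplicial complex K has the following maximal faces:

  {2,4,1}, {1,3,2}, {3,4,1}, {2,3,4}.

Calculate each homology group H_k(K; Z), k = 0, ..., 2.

H_0 = Z,  H_1 = 0,  H_2 = Z.

We work with the vertex ordering 1 < 2 < 3 < 4. The simplices of K, each written with vertices in increasing order, are:

  0-simplices (4): [1], [2], [3], [4]
  1-simplices (6): [1,2], [1,3], [1,4], [2,3], [2,4], [3,4]
  2-simplices (4): [1,2,3], [1,2,4], [1,3,4], [2,3,4]

so the chain groups are C_0 ≅ Z^4, C_1 ≅ Z^6, C_2 ≅ Z^4.

Boundary ∂_1: C_1 → C_0 sends each edge [p,q] (with p < q) to q − p.
This gives a 4×6 integer matrix of rank 3; reducing to Smith normal form yields diagonal entries (1,1,1).

∂_2: C_2 → C_1 sends each 2-simplex [p,q,r] to [q,r] − [p,r] + [p,q]. For instance
  ∂[1,2,3] = [2,3] − [1,3] + [1,2],
  ∂[1,2,4] = [2,4] − [1,4] + [1,2].
As a 6×4 matrix over Z this has rank 3, with invariant factors (1,1,1).

From H_k ≅ ker(∂_k) / im(∂_{k+1}) we obtain:

  H_0: rank C_0 − rank ∂_1 = 4 − 3 = 1, and the invariant factors of ∂_1 are all 1, so H_0 = Z.
  H_1: rank ker ∂_1 − rank ∂_2 = (6 − 3) − 3 = 0, and the invariant factors of ∂_2 are all 1, so H_1 = 0.
  H_2: rank ker ∂_2 − rank ∂_3 = (4 − 3) − 0 = 1, and there is no ∂_3, so H_2 = Z.

As a check, the Euler characteristic is 4 − 6 + 4 = 2, which agrees with 1 − 0 + 1 = 2.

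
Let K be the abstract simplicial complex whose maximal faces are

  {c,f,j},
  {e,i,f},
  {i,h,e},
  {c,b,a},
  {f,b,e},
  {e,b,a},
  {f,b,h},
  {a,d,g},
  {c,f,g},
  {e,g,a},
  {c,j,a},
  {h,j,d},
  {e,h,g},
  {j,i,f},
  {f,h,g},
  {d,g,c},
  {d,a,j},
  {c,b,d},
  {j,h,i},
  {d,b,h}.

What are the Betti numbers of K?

Take the total order a < b < c < d < e < f < g < h < i < j on the vertex set. Then K (dimension 2) consists of the simplices:

  0-simplices (10): a, b, c, d, e, f, g, h, i, j
  1-simplices (30): ab, ac, ad, ae, ag, aj, bc, bd, be, bf, bh, cd, cf, cg, cj, dg, dh, dj, ef, eg, eh, ei, fg, fh, fi, fj, gh, hi, hj, ij
  2-simplices (20): abc, abe, acj, adg, adj, aeg, bcd, bdh, bef, bfh, cdg, cfg, cfj, dhj, efi, egh, ehi, fgh, fij, hij

so the chain groups are C_0 ≅ Z^10, C_1 ≅ Z^30, C_2 ≅ Z^20.

∂_1: C_1 → C_0 is given by ∂[p,q] = [q] − [p].
The resulting 10×30 matrix has rank 9, and its Smith normal form has invariant factors (1,1,1,1,1,1,1,1,1).

∂_2: C_2 → C_1 acts by ∂[p,q,r] = [q,r] − [p,r] + [p,q]. For instance
  ∂ehi = hi − ei + eh,
  ∂fgh = gh − fh + fg.
This gives a 30×20 integer matrix of rank 20; reducing to Smith normal form yields diagonal entries (1,1,1,1,1,1,1,1,1,1,1,1,1,1,1,1,1,1,1,2).

Computing H_k = (kernel of ∂_k) / (image of ∂_{k+1}):

  H_0: rank C_0 − rank ∂_1 = 10 − 9 = 1, and the invariant factors of ∂_1 are all 1, so H_0 ≅ Z.
  H_1: rank ker ∂_1 − rank ∂_2 = (30 − 9) − 20 = 1, and ∂_2 has invariant factor 2 > 1, so H_1 ≅ Z ⊕ Z/2Z.
  H_2: rank ker ∂_2 − rank ∂_3 = (20 − 20) − 0 = 0, and there is no ∂_3, so H_2 ≅ 0.

As a check, the Euler characteristic is 10 − 30 + 20 = 0, which agrees with 1 − 1 + 0 = 0.
(K is a triangulation of the Klein bottle.)

Hence the Betti numbers are b_0 = 1, b_1 = 1, b_2 = 0.

b_0 = 1, b_1 = 1, b_2 = 0.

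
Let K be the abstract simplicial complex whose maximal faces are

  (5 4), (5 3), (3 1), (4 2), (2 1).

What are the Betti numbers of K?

b_0 = 1, b_1 = 1.

Fix the vertex order 1 < 2 < 3 < 4 < 5 and write every simplex with vertices in increasing order. Then dim K = 1 and the simplices of K are:

  0-simplices (5): [1], [2], [3], [4], [5]
  1-simplices (5): [1,2], [1,3], [2,4], [3,5], [4,5]

Hence C_0 ≅ Z^5, C_1 ≅ Z^5.

The boundary map ∂_1: C_1 → C_0 is given by ∂[p,q] = [q] − [p].
This gives a 5×5 integer matrix of rank 4; reducing to Smith normal form yields diagonal entries (1,1,1,1).

Now H_k = ker ∂_k / im ∂_{k+1}, so:

  H_0: rank C_0 − rank ∂_1 = 5 − 4 = 1, and the invariant factors of ∂_1 are all 1, so H_0 = Z.
  H_1: rank ker ∂_1 − rank ∂_2 = (5 − 4) − 0 = 1, and there is no ∂_2, so H_1 = Z.

(K is a triangulation of the circle S^1.)

Hence the Betti numbers are b_0 = 1, b_1 = 1.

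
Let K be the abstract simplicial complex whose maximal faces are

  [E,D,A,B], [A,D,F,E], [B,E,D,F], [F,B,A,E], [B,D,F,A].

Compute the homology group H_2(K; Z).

H_2 ≅ 0.

We work with the vertex ordering A < B < D < E < F. The simplices of K, each written with vertices in increasing order, are:

  0-simplices (5): A, B, D, E, F
  1-simplices (10): AB, AD, AE, AF, BD, BE, BF, DE, DF, EF
  2-simplices (10): ABD, ABE, ABF, ADE, ADF, AEF, BDE, BDF, BEF, DEF
  3-simplices (5): ABDE, ABDF, ABEF, ADEF, BDEF

so the chain groups are C_0 ≅ Z^5, C_1 ≅ Z^10, C_2 ≅ Z^10, C_3 ≅ Z^5.

The boundary map ∂_1: C_1 → C_0 sends each edge [p,q] (with p < q) to q − p. For instance
  ∂EF = F − E.
The 5×10 boundary matrix has rank 4 and Smith normal form diag(1,1,1,1).

Boundary ∂_2: C_2 → C_1 acts by ∂[p,q,r] = [q,r] − [p,r] + [p,q]. For instance
  ∂ADF = DF − AF + AD,
  ∂ADE = DE − AE + AD.
The 10×10 boundary matrix has rank 6 and Smith normal form diag(1,1,1,1,1,1).

The boundary map ∂_3: C_3 → C_2 sends each 3-simplex σ to the alternating sum Σ_i (−1)^i (σ with its i-th vertex removed). For instance
  ∂ADEF = DEF − AEF + ADF − ADE,
  ∂ABEF = BEF − AEF + ABF − ABE.
The resulting 10×5 matrix has rank 4, and its Smith normal form has invariant factors (1,1,1,1).

Now H_k = ker ∂_k / im ∂_{k+1}, so:

  H_2: rank ker ∂_2 − rank ∂_3 = (10 − 6) − 4 = 0, and the invariant factors of ∂_3 are all 1, so H_2 = 0.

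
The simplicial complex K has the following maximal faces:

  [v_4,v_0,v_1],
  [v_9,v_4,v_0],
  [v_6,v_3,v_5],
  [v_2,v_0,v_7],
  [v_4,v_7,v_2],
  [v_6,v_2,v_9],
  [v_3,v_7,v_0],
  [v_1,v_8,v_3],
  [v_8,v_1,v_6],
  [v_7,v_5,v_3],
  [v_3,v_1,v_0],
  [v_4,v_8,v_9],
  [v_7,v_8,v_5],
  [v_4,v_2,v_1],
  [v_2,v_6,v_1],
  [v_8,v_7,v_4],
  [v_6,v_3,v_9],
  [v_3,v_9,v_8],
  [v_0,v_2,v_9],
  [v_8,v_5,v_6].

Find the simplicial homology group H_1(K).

H_1 = Z ⊕ Z/2.

We work with the vertex ordering v_0 < v_1 < v_2 < v_3 < v_4 < v_5 < v_6 < v_7 < v_8 < v_9. The simplices of K, each written with vertices in increasing order, are:

  0-simplices (10): [v_0], [v_1], [v_2], [v_3], [v_4], [v_5], [v_6], [v_7], [v_8], [v_9]
  1-simplices (30): (30 of them)
  2-simplices (20): (20 of them)

so the chain groups are C_0 ≅ Z^10, C_1 ≅ Z^30, C_2 ≅ Z^20.

∂_1: C_1 → C_0 is given by ∂[p,q] = [q] − [p].
This gives a 10×30 integer matrix of rank 9; reducing to Smith normal form yields diagonal entries (1,1,1,1,1,1,1,1,1).

The boundary map ∂_2: C_2 → C_1 sends each 2-simplex [p,q,r] to [q,r] − [p,r] + [p,q]. For instance
  ∂[v_3,v_5,v_6] = [v_5,v_6] − [v_3,v_6] + [v_3,v_5],
  ∂[v_3,v_6,v_9] = [v_6,v_9] − [v_3,v_9] + [v_3,v_6].
This gives a 30×20 integer matrix of rank 20; reducing to Smith normal form yields diagonal entries (1,1,1,1,1,1,1,1,1,1,1,1,1,1,1,1,1,1,1,2).

Now H_k = ker ∂_k / im ∂_{k+1}, so:

  H_1: rank ker ∂_1 − rank ∂_2 = (30 − 9) − 20 = 1, and ∂_2 has invariant factor 2 > 1, so H_1 ≅ Z ⊕ Z/2.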